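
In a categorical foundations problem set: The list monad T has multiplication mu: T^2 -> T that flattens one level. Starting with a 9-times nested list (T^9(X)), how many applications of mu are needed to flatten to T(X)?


Each application of mu: T^2 -> T removes one layer of nesting.
Starting at depth 9 (i.e., T^9(X)), we need to reach T(X).
Number of mu applications = 9 - 1 = 8

8


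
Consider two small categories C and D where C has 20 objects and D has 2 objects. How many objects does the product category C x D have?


The product category C x D has objects that are pairs (c, d).
Number of pairs = |Ob(C)| * |Ob(D)| = 20 * 2 = 40

40


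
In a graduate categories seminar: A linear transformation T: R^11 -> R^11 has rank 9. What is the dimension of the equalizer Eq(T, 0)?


The equalizer of f and the zero map is ker(f).
By the rank-nullity theorem: dim(ker(f)) = dim(domain) - rank(f).
dim(ker(f)) = 11 - 9 = 2

2


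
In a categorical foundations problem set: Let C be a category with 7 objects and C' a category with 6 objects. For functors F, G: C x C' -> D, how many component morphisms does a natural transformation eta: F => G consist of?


A natural transformation eta: F => G assigns one component morphism per
object of the domain category.
The domain is the product category C x C', so
|Ob(C x C')| = |Ob(C)| * |Ob(C')| = 7 * 6 = 42.
Therefore eta has 42 component morphisms.

42


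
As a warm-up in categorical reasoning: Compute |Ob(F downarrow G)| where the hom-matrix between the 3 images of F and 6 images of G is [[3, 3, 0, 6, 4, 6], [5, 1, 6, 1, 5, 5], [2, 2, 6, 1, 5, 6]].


Objects of (F downarrow G) are triples (a, b, h: F(a)->G(b)).
The count equals the sum of all entries in the hom-matrix.
sum(row 0) = 22
sum(row 1) = 23
sum(row 2) = 22
Grand total = 67

67


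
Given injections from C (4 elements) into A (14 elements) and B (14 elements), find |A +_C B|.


The pushout A +_C B identifies the images of C in A and B.
|A +_C B| = |A| + |B| - |C| (for injections).
= 14 + 14 - 4 = 24

24


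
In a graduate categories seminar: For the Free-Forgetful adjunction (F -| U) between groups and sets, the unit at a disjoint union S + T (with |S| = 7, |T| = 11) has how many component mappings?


The unit eta_X: X -> U(F(X)) of the Free-Forgetful adjunction
maps each element of X to a generator of F(X). For X = S + T (disjoint
union in Set), |S + T| = |S| + |T|.
Total mappings = 7 + 11 = 18.

18


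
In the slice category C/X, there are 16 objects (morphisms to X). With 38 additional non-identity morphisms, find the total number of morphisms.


In the slice category C/X, objects are morphisms to X.
Identity morphisms: 16 (one per object of C/X).
Non-identity morphisms: 38.
Total = 16 + 38 = 54

54


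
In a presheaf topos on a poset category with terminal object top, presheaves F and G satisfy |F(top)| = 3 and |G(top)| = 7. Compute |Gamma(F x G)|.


Global sections of a presheaf on a poset with terminal top satisfy
Gamma(H) ~ H(top). Presheaves admit pointwise products, so
(F x G)(top) = F(top) x G(top) (Cartesian product).
|Gamma(F x G)| = |F(top)| * |G(top)| = 3 * 7 = 21.

21


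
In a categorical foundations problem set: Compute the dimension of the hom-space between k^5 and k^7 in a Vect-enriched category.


In Vect-enriched categories, Hom(k^n, k^m) is the space of m x n matrices.
dim(Hom(k^5, k^7)) = 7 * 5 = 35

35


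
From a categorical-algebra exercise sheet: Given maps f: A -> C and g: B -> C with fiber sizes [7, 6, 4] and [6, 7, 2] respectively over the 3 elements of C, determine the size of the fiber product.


The pullback A x_C B consists of pairs (a, b) with f(a) = g(b).
For each element c in C, the fiber product has |f^-1(c)| * |g^-1(c)| elements.
Summing over C: 7 * 6 + 6 * 7 + 4 * 2
= 42 + 42 + 8 = 92

92


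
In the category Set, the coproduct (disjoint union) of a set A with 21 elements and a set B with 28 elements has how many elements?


In Set, the coproduct A + B is the disjoint union.
|A + B| = |A| + |B| = 21 + 28 = 49

49


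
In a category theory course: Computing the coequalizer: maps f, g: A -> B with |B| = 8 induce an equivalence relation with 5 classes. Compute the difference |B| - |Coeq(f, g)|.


The coequalizer Coeq(f, g) = B / ~ has one element per equivalence class.
|B| = 8, |Coeq(f, g)| = 5.
|B| - |Coeq(f, g)| = 8 - 5 = 3.

3


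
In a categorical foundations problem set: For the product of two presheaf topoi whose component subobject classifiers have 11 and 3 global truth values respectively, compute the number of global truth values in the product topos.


In a product of presheaf topoi E_1 x E_2, the subobject classifier
is Omega = Omega_1 x Omega_2 (componentwise), so
|Omega(top)| = |Omega_1(top_1)| * |Omega_2(top_2)|.
= 11 * 3 = 33.

33


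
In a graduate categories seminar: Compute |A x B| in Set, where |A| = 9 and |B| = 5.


In Set, the product A x B is the Cartesian product.
By the universal property, |A x B| = |A| * |B|.
|A x B| = 9 * 5 = 45

45


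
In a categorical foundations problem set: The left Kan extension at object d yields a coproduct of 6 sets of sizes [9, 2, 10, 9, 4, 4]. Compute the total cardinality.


Pointwise, the left Kan extension (Lan_F H)(d) is the colimit, indexed
by the comma category (F downarrow d), of H composed with the
projection (F downarrow d) -> C. Here that colimit is given
as a coproduct (disjoint union) of sets, so its cardinality is the
sum of the sizes of the summands.
Coproduct of sets with sizes: 9 + 2 + 10 + 9 + 4 + 4
= 38

38


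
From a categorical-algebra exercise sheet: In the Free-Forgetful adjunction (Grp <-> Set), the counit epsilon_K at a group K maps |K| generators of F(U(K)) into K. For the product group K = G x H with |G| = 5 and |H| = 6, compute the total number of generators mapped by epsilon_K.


The counit epsilon_K: F(U(K)) -> K of the Free-Forgetful adjunction
maps |K| generators of F(U(K)) into K. For K = G x H (the product group),
|G x H| = |G| * |H|.
Total generators mapped = 5 * 6 = 30.

30


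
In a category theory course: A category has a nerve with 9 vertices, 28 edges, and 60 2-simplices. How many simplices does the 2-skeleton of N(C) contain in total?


The 2-skeleton of the nerve N(C) consists of simplices in dimensions 0, 1, 2:
  |N(C)_0| = 9 (objects)
  |N(C)_1| = 28 (morphisms)
  |N(C)_2| = 60 (composable pairs)
Total = 9 + 28 + 60 = 97

97


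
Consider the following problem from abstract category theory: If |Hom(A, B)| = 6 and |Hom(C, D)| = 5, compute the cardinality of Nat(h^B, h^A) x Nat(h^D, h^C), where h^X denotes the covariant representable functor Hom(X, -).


By the Yoneda lemma, Nat(h^B, h^A) is isomorphic to Hom(A, B),
so |Nat(h^B, h^A)| = |Hom(A, B)| and |Nat(h^D, h^C)| = |Hom(C, D)|.
|Hom(A, B)| = 6, |Hom(C, D)| = 5.
|Nat(h^B, h^A) x Nat(h^D, h^C)| = 6 * 5 = 30

30


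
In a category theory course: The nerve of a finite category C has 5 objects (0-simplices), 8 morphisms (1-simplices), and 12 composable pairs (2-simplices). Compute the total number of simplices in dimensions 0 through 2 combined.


The 2-skeleton of the nerve N(C) consists of simplices in dimensions 0, 1, 2:
  |N(C)_0| = 5 (objects)
  |N(C)_1| = 8 (morphisms)
  |N(C)_2| = 12 (composable pairs)
Total = 5 + 8 + 12 = 25

25


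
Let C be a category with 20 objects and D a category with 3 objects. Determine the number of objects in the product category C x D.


The product category C x D has objects that are pairs (c, d).
Number of pairs = |Ob(C)| * |Ob(D)| = 20 * 3 = 60

60


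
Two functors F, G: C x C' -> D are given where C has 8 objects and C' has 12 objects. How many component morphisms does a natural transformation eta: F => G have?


A natural transformation eta: F => G assigns one component morphism per
object of the domain category.
The domain is the product category C x C', so
|Ob(C x C')| = |Ob(C)| * |Ob(C')| = 8 * 12 = 96.
Therefore eta has 96 component morphisms.

96


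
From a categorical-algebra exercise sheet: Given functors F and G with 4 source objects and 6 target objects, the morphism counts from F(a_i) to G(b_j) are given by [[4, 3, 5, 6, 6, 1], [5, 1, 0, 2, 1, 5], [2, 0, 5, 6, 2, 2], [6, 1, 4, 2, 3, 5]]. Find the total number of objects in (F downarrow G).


Objects of (F downarrow G) are triples (a, b, h: F(a)->G(b)).
The count equals the sum of all entries in the hom-matrix.
sum(row 0) = 25
sum(row 1) = 14
sum(row 2) = 17
sum(row 3) = 21
Grand total = 77

77


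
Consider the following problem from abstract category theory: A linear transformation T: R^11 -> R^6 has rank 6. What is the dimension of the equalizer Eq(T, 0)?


The equalizer of f and the zero map is ker(f).
By the rank-nullity theorem: dim(ker(f)) = dim(domain) - rank(f).
dim(ker(f)) = 11 - 6 = 5

5


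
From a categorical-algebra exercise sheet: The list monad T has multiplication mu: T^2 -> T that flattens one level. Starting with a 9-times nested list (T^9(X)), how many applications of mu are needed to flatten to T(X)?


Each application of mu: T^2 -> T removes one layer of nesting.
Starting at depth 9 (i.e., T^9(X)), we need to reach T(X).
Number of mu applications = 9 - 1 = 8

8


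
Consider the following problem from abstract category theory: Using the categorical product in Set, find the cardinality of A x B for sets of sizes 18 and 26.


In Set, the product A x B is the Cartesian product.
By the universal property, |A x B| = |A| * |B|.
|A x B| = 18 * 26 = 468

468


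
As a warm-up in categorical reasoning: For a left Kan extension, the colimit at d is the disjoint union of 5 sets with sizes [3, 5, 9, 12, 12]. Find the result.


Pointwise, the left Kan extension (Lan_F H)(d) is the colimit, indexed
by the comma category (F downarrow d), of H composed with the
projection (F downarrow d) -> C. Here that colimit is given
as a coproduct (disjoint union) of sets, so its cardinality is the
sum of the sizes of the summands.
Coproduct of sets with sizes: 3 + 5 + 9 + 12 + 12
= 41

41


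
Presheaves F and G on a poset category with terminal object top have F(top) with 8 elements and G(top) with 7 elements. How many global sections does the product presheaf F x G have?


Global sections of a presheaf on a poset with terminal top satisfy
Gamma(H) ~ H(top). Presheaves admit pointwise products, so
(F x G)(top) = F(top) x G(top) (Cartesian product).
|Gamma(F x G)| = |F(top)| * |G(top)| = 8 * 7 = 56.

56


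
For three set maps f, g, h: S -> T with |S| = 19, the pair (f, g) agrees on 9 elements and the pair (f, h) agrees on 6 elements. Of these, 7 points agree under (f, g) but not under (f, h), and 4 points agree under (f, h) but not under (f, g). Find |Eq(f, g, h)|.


Eq(f, g, h) is the triple-agreement set: points in S where all three
maps take the same value. Using inclusion-exclusion on the pairwise data:
Pair (f, g) agrees on 9 points; pair (f, h) on 6 points.
Points agreeing under (f, g) but not (f, h) = 7; under (f, h) but not (f, g) = 4.
Triple-agreement = agreement-in-(f, g) minus points that agree under (f, g) but not (f, h):
|Eq(f, g, h)| = 9 - 7 = 2
(cross-check via (f, h): 6 - 4 = 2.)

2


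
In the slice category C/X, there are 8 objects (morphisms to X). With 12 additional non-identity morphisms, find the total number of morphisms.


In the slice category C/X, objects are morphisms to X.
Identity morphisms: 8 (one per object of C/X).
Non-identity morphisms: 12.
Total = 8 + 12 = 20

20


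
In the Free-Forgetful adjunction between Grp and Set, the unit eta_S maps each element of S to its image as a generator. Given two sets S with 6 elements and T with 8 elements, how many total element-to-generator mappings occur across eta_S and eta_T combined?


The unit eta_X: X -> U(F(X)) of the Free-Forgetful adjunction
maps each element of X to a generator of F(X). For X = S + T (disjoint
union in Set), |S + T| = |S| + |T|.
Total mappings = 6 + 8 = 14.

14


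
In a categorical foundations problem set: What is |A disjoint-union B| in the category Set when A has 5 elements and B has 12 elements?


In Set, the coproduct A + B is the disjoint union.
|A + B| = |A| + |B| = 5 + 12 = 17

17


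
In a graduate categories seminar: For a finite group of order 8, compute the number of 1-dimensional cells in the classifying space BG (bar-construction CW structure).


In the bar-construction CW model of BG, the n-cells are indexed by
n-tuples [g_1|...|g_n] of non-identity elements of G (degenerate
simplices with some g_i = e do not contribute cells), so there are
(|G| - 1)^n n-cells.
For dim = 1 with |G| = 8:
cells = (8 - 1)^1 = 7^1 = 7

7


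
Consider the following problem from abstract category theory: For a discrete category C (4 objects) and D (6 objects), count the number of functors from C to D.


A functor from a discrete category C to D is determined by
where each object maps. Each of the 4 objects of C can map
to any of the 6 objects of D independently.
Number of functors = 6^4 = 1296

1296


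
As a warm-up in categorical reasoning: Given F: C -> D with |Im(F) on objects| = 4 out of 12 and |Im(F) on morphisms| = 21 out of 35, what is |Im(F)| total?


The image of F consists of distinct objects and distinct morphisms.
|Im(F)| on objects = 4
|Im(F)| on morphisms = 21
Total image cardinality = 4 + 21 = 25

25


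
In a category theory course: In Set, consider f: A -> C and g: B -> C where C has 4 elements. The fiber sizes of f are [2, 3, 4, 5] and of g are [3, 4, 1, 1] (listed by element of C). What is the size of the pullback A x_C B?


The pullback A x_C B consists of pairs (a, b) with f(a) = g(b).
For each element c in C, the fiber product has |f^-1(c)| * |g^-1(c)| elements.
Summing over C: 2 * 3 + 3 * 4 + 4 * 1 + 5 * 1
= 6 + 12 + 4 + 5 = 27

27


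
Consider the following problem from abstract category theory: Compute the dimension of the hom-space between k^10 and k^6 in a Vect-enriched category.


In Vect-enriched categories, Hom(k^n, k^m) is the space of m x n matrices.
dim(Hom(k^10, k^6)) = 6 * 10 = 60

60


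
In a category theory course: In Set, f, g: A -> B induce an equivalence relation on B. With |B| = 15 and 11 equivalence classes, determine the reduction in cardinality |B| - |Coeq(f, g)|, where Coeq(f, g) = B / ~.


The coequalizer Coeq(f, g) = B / ~ has one element per equivalence class.
|B| = 15, |Coeq(f, g)| = 11.
|B| - |Coeq(f, g)| = 15 - 11 = 4.

4


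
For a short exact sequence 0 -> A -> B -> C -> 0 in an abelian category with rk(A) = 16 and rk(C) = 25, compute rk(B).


For a short exact sequence 0 -> A -> B -> C -> 0,
rank is additive: rank(B) = rank(A) + rank(C).
rank(B) = 16 + 25 = 41

41


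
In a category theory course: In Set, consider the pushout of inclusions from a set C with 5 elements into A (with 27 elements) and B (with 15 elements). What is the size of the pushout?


The pushout A +_C B identifies the images of C in A and B.
|A +_C B| = |A| + |B| - |C| (for injections).
= 27 + 15 - 5 = 37

37


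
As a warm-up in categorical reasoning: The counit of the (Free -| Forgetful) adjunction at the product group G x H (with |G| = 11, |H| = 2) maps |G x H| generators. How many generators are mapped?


The counit epsilon_K: F(U(K)) -> K of the Free-Forgetful adjunction
maps |K| generators of F(U(K)) into K. For K = G x H (the product group),
|G x H| = |G| * |H|.
Total generators mapped = 11 * 2 = 22.

22


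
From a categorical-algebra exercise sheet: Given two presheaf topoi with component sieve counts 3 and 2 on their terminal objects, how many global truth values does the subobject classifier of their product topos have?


In a product of presheaf topoi E_1 x E_2, the subobject classifier
is Omega = Omega_1 x Omega_2 (componentwise), so
|Omega(top)| = |Omega_1(top_1)| * |Omega_2(top_2)|.
= 3 * 2 = 6.

6


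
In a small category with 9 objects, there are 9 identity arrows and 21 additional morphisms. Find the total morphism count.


Each object has an identity morphism, giving 9 identities.
Adding the 21 non-identity morphisms:
Total = 9 + 21 = 30

30


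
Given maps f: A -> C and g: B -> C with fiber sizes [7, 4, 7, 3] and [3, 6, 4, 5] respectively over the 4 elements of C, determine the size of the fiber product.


The pullback A x_C B consists of pairs (a, b) with f(a) = g(b).
For each element c in C, the fiber product has |f^-1(c)| * |g^-1(c)| elements.
Summing over C: 7 * 3 + 4 * 6 + 7 * 4 + 3 * 5
= 21 + 24 + 28 + 15 = 88

88


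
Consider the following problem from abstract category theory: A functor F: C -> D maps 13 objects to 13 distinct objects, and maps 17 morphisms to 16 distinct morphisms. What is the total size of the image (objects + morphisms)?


The image of F consists of distinct objects and distinct morphisms.
|Im(F)| on objects = 13
|Im(F)| on morphisms = 16
Total image cardinality = 13 + 16 = 29

29


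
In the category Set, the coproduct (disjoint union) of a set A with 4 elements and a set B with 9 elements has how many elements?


In Set, the coproduct A + B is the disjoint union.
|A + B| = |A| + |B| = 4 + 9 = 13

13


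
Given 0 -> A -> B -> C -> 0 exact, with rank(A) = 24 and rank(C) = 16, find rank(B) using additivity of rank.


For a short exact sequence 0 -> A -> B -> C -> 0,
rank is additive: rank(B) = rank(A) + rank(C).
rank(B) = 24 + 16 = 40

40


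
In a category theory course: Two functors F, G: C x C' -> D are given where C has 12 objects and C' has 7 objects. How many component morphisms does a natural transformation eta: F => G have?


A natural transformation eta: F => G assigns one component morphism per
object of the domain category.
The domain is the product category C x C', so
|Ob(C x C')| = |Ob(C)| * |Ob(C')| = 12 * 7 = 84.
Therefore eta has 84 component morphisms.

84


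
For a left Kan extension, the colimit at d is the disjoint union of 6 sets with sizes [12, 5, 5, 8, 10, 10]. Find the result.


Pointwise, the left Kan extension (Lan_F H)(d) is the colimit, indexed
by the comma category (F downarrow d), of H composed with the
projection (F downarrow d) -> C. Here that colimit is given
as a coproduct (disjoint union) of sets, so its cardinality is the
sum of the sizes of the summands.
Coproduct of sets with sizes: 12 + 5 + 5 + 8 + 10 + 10
= 50

50


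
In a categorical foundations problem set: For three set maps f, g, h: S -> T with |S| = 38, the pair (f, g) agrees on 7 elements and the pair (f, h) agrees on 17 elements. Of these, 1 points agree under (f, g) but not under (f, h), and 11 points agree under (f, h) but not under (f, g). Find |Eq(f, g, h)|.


Eq(f, g, h) is the triple-agreement set: points in S where all three
maps take the same value. Using inclusion-exclusion on the pairwise data:
Pair (f, g) agrees on 7 points; pair (f, h) on 17 points.
Points agreeing under (f, g) but not (f, h) = 1; under (f, h) but not (f, g) = 11.
Triple-agreement = agreement-in-(f, g) minus points that agree under (f, g) but not (f, h):
|Eq(f, g, h)| = 7 - 1 = 6
(cross-check via (f, h): 17 - 11 = 6.)

6


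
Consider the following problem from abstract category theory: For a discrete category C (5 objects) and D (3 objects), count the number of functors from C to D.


A functor from a discrete category C to D is determined by
where each object maps. Each of the 5 objects of C can map
to any of the 3 objects of D independently.
Number of functors = 3^5 = 243

243


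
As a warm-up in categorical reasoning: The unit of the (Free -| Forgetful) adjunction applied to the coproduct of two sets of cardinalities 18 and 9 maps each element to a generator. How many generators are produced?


The unit eta_X: X -> U(F(X)) of the Free-Forgetful adjunction
maps each element of X to a generator of F(X). For X = S + T (disjoint
union in Set), |S + T| = |S| + |T|.
Total mappings = 18 + 9 = 27.

27


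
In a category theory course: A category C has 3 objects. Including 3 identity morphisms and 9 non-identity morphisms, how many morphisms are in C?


Each object has an identity morphism, giving 3 identities.
Adding the 9 non-identity morphisms:
Total = 3 + 9 = 12

12


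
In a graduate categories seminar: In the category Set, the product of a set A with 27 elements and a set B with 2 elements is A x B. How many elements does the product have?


In Set, the product A x B is the Cartesian product.
By the universal property, |A x B| = |A| * |B|.
|A x B| = 27 * 2 = 54

54


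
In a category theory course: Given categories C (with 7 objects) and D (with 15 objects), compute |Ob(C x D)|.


The product category C x D has objects that are pairs (c, d).
Number of pairs = |Ob(C)| * |Ob(D)| = 7 * 15 = 105

105


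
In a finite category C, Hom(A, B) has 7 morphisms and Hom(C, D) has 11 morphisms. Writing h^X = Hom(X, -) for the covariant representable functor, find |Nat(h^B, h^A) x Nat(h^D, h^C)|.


By the Yoneda lemma, Nat(h^B, h^A) is isomorphic to Hom(A, B),
so |Nat(h^B, h^A)| = |Hom(A, B)| and |Nat(h^D, h^C)| = |Hom(C, D)|.
|Hom(A, B)| = 7, |Hom(C, D)| = 11.
|Nat(h^B, h^A) x Nat(h^D, h^C)| = 7 * 11 = 77

77


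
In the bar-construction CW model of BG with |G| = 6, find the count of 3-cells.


In the bar-construction CW model of BG, the n-cells are indexed by
n-tuples [g_1|...|g_n] of non-identity elements of G (degenerate
simplices with some g_i = e do not contribute cells), so there are
(|G| - 1)^n n-cells.
For dim = 3 with |G| = 6:
cells = (6 - 1)^3 = 5^3 = 125

125


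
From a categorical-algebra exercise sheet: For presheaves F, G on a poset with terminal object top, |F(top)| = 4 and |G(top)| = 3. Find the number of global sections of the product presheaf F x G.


Global sections of a presheaf on a poset with terminal top satisfy
Gamma(H) ~ H(top). Presheaves admit pointwise products, so
(F x G)(top) = F(top) x G(top) (Cartesian product).
|Gamma(F x G)| = |F(top)| * |G(top)| = 4 * 3 = 12.

12


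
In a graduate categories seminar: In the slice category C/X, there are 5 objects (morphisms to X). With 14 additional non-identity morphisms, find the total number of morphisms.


In the slice category C/X, objects are morphisms to X.
Identity morphisms: 5 (one per object of C/X).
Non-identity morphisms: 14.
Total = 5 + 14 = 19

19


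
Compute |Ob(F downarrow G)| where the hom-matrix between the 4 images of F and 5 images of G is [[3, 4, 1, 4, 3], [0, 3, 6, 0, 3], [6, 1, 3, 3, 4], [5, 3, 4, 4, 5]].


Objects of (F downarrow G) are triples (a, b, h: F(a)->G(b)).
The count equals the sum of all entries in the hom-matrix.
sum(row 0) = 15
sum(row 1) = 12
sum(row 2) = 17
sum(row 3) = 21
Grand total = 65

65


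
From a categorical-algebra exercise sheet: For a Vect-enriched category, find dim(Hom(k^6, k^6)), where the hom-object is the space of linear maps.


In Vect-enriched categories, Hom(k^n, k^m) is the space of m x n matrices.
dim(Hom(k^6, k^6)) = 6 * 6 = 36

36


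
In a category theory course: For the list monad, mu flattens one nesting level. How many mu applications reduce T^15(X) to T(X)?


Each application of mu: T^2 -> T removes one layer of nesting.
Starting at depth 15 (i.e., T^15(X)), we need to reach T(X).
Number of mu applications = 15 - 1 = 14

14


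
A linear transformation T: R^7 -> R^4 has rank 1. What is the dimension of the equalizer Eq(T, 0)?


The equalizer of f and the zero map is ker(f).
By the rank-nullity theorem: dim(ker(f)) = dim(domain) - rank(f).
dim(ker(f)) = 7 - 1 = 6

6


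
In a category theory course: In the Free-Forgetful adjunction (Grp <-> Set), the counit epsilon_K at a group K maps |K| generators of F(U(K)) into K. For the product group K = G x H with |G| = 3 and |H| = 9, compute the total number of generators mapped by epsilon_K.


The counit epsilon_K: F(U(K)) -> K of the Free-Forgetful adjunction
maps |K| generators of F(U(K)) into K. For K = G x H (the product group),
|G x H| = |G| * |H|.
Total generators mapped = 3 * 9 = 27.

27


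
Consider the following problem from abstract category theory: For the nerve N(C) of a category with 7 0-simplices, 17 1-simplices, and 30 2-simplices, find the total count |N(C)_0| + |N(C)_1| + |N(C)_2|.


The 2-skeleton of the nerve N(C) consists of simplices in dimensions 0, 1, 2:
  |N(C)_0| = 7 (objects)
  |N(C)_1| = 17 (morphisms)
  |N(C)_2| = 30 (composable pairs)
Total = 7 + 17 + 30 = 54

54


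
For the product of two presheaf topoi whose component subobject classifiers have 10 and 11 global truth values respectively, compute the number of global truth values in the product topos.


In a product of presheaf topoi E_1 x E_2, the subobject classifier
is Omega = Omega_1 x Omega_2 (componentwise), so
|Omega(top)| = |Omega_1(top_1)| * |Omega_2(top_2)|.
= 10 * 11 = 110.

110


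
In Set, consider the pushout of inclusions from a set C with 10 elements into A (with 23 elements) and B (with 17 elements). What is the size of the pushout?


The pushout A +_C B identifies the images of C in A and B.
|A +_C B| = |A| + |B| - |C| (for injections).
= 23 + 17 - 10 = 30

30


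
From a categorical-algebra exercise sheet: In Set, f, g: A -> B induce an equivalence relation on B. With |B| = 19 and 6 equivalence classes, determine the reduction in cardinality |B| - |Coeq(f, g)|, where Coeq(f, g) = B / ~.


The coequalizer Coeq(f, g) = B / ~ has one element per equivalence class.
|B| = 19, |Coeq(f, g)| = 6.
|B| - |Coeq(f, g)| = 19 - 6 = 13.

13


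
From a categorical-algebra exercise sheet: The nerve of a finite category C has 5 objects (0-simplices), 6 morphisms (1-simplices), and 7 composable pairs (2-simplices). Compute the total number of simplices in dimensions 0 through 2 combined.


The 2-skeleton of the nerve N(C) consists of simplices in dimensions 0, 1, 2:
  |N(C)_0| = 5 (objects)
  |N(C)_1| = 6 (morphisms)
  |N(C)_2| = 7 (composable pairs)
Total = 5 + 6 + 7 = 18

18


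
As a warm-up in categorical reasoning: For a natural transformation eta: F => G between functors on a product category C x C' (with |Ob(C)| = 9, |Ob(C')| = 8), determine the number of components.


A natural transformation eta: F => G assigns one component morphism per
object of the domain category.
The domain is the product category C x C', so
|Ob(C x C')| = |Ob(C)| * |Ob(C')| = 9 * 8 = 72.
Therefore eta has 72 component morphisms.

72


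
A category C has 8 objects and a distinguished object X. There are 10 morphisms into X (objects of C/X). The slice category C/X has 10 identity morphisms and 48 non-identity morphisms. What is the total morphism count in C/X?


In the slice category C/X, objects are morphisms to X.
Identity morphisms: 10 (one per object of C/X).
Non-identity morphisms: 48.
Total = 10 + 48 = 58

58


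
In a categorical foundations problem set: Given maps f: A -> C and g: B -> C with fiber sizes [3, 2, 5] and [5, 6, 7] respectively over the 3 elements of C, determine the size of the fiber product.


The pullback A x_C B consists of pairs (a, b) with f(a) = g(b).
For each element c in C, the fiber product has |f^-1(c)| * |g^-1(c)| elements.
Summing over C: 3 * 5 + 2 * 6 + 5 * 7
= 15 + 12 + 35 = 62

62


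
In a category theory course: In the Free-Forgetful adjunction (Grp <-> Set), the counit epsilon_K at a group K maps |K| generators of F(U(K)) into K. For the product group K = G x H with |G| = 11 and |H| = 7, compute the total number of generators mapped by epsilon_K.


The counit epsilon_K: F(U(K)) -> K of the Free-Forgetful adjunction
maps |K| generators of F(U(K)) into K. For K = G x H (the product group),
|G x H| = |G| * |H|.
Total generators mapped = 11 * 7 = 77.

77


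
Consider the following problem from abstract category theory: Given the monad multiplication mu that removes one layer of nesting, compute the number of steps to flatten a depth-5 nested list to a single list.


Each application of mu: T^2 -> T removes one layer of nesting.
Starting at depth 5 (i.e., T^5(X)), we need to reach T(X).
Number of mu applications = 5 - 1 = 4

4


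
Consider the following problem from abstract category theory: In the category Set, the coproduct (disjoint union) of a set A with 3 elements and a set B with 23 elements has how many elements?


In Set, the coproduct A + B is the disjoint union.
|A + B| = |A| + |B| = 3 + 23 = 26

26


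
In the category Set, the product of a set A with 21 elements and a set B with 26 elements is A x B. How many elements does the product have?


In Set, the product A x B is the Cartesian product.
By the universal property, |A x B| = |A| * |B|.
|A x B| = 21 * 26 = 546

546


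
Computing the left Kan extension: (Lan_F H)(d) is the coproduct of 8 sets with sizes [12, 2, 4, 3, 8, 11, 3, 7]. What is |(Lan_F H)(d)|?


Pointwise, the left Kan extension (Lan_F H)(d) is the colimit, indexed
by the comma category (F downarrow d), of H composed with the
projection (F downarrow d) -> C. Here that colimit is given
as a coproduct (disjoint union) of sets, so its cardinality is the
sum of the sizes of the summands.
Coproduct of sets with sizes: 12 + 2 + 4 + 3 + 8 + 11 + 3 + 7
= 50

50


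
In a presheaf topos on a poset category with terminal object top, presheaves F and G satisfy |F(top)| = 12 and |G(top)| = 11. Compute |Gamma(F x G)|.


Global sections of a presheaf on a poset with terminal top satisfy
Gamma(H) ~ H(top). Presheaves admit pointwise products, so
(F x G)(top) = F(top) x G(top) (Cartesian product).
|Gamma(F x G)| = |F(top)| * |G(top)| = 12 * 11 = 132.

132


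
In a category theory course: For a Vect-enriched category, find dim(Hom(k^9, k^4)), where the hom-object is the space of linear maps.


In Vect-enriched categories, Hom(k^n, k^m) is the space of m x n matrices.
dim(Hom(k^9, k^4)) = 4 * 9 = 36

36


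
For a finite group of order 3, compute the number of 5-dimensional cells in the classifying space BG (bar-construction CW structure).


In the bar-construction CW model of BG, the n-cells are indexed by
n-tuples [g_1|...|g_n] of non-identity elements of G (degenerate
simplices with some g_i = e do not contribute cells), so there are
(|G| - 1)^n n-cells.
For dim = 5 with |G| = 3:
cells = (3 - 1)^5 = 2^5 = 32

32


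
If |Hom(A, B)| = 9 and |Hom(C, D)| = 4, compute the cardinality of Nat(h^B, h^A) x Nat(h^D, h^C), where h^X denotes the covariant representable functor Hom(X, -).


By the Yoneda lemma, Nat(h^B, h^A) is isomorphic to Hom(A, B),
so |Nat(h^B, h^A)| = |Hom(A, B)| and |Nat(h^D, h^C)| = |Hom(C, D)|.
|Hom(A, B)| = 9, |Hom(C, D)| = 4.
|Nat(h^B, h^A) x Nat(h^D, h^C)| = 9 * 4 = 36

36


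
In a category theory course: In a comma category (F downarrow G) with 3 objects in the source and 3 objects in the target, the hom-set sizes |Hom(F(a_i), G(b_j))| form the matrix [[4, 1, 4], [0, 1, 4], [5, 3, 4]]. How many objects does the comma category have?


Objects of (F downarrow G) are triples (a, b, h: F(a)->G(b)).
The count equals the sum of all entries in the hom-matrix.
sum(row 0) = 9
sum(row 1) = 5
sum(row 2) = 12
Grand total = 26

26


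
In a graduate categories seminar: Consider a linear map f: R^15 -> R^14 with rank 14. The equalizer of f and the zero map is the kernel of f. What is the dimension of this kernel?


The equalizer of f and the zero map is ker(f).
By the rank-nullity theorem: dim(ker(f)) = dim(domain) - rank(f).
dim(ker(f)) = 15 - 14 = 1

1


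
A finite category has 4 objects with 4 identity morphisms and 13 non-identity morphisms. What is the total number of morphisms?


Each object has an identity morphism, giving 4 identities.
Adding the 13 non-identity morphisms:
Total = 4 + 13 = 17

17


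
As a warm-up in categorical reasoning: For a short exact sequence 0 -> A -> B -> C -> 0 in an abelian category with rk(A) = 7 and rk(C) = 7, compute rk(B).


For a short exact sequence 0 -> A -> B -> C -> 0,
rank is additive: rank(B) = rank(A) + rank(C).
rank(B) = 7 + 7 = 14

14


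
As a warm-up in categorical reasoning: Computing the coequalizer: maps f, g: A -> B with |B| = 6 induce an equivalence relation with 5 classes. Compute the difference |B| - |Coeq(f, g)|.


The coequalizer Coeq(f, g) = B / ~ has one element per equivalence class.
|B| = 6, |Coeq(f, g)| = 5.
|B| - |Coeq(f, g)| = 6 - 5 = 1.

1


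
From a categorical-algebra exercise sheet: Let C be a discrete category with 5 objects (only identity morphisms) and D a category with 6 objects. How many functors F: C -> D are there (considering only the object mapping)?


A functor from a discrete category C to D is determined by
where each object maps. Each of the 5 objects of C can map
to any of the 6 objects of D independently.
Number of functors = 6^5 = 7776

7776


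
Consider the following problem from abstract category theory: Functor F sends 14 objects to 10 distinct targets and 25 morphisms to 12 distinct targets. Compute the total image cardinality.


The image of F consists of distinct objects and distinct morphisms.
|Im(F)| on objects = 10
|Im(F)| on morphisms = 12
Total image cardinality = 10 + 12 = 22

22


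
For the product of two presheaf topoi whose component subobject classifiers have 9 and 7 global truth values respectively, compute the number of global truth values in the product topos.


In a product of presheaf topoi E_1 x E_2, the subobject classifier
is Omega = Omega_1 x Omega_2 (componentwise), so
|Omega(top)| = |Omega_1(top_1)| * |Omega_2(top_2)|.
= 9 * 7 = 63.

63


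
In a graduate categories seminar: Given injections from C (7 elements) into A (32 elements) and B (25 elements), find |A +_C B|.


The pushout A +_C B identifies the images of C in A and B.
|A +_C B| = |A| + |B| - |C| (for injections).
= 32 + 25 - 7 = 50

50


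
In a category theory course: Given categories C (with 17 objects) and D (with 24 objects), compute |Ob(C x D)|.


The product category C x D has objects that are pairs (c, d).
Number of pairs = |Ob(C)| * |Ob(D)| = 17 * 24 = 408

408


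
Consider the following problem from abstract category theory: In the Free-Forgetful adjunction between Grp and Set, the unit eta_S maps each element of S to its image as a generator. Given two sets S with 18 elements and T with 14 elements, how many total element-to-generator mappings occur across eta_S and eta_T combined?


The unit eta_X: X -> U(F(X)) of the Free-Forgetful adjunction
maps each element of X to a generator of F(X). For X = S + T (disjoint
union in Set), |S + T| = |S| + |T|.
Total mappings = 18 + 14 = 32.

32


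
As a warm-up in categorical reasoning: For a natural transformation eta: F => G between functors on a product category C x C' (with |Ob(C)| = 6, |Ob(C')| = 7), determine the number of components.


A natural transformation eta: F => G assigns one component morphism per
object of the domain category.
The domain is the product category C x C', so
|Ob(C x C')| = |Ob(C)| * |Ob(C')| = 6 * 7 = 42.
Therefore eta has 42 component morphisms.

42


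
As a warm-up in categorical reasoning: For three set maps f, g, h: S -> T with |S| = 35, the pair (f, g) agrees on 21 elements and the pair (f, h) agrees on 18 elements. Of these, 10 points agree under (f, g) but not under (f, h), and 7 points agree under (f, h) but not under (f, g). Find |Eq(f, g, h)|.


Eq(f, g, h) is the triple-agreement set: points in S where all three
maps take the same value. Using inclusion-exclusion on the pairwise data:
Pair (f, g) agrees on 21 points; pair (f, h) on 18 points.
Points agreeing under (f, g) but not (f, h) = 10; under (f, h) but not (f, g) = 7.
Triple-agreement = agreement-in-(f, g) minus points that agree under (f, g) but not (f, h):
|Eq(f, g, h)| = 21 - 10 = 11
(cross-check via (f, h): 18 - 7 = 11.)

11


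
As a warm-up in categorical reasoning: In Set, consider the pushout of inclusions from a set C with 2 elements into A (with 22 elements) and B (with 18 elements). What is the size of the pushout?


The pushout A +_C B identifies the images of C in A and B.
|A +_C B| = |A| + |B| - |C| (for injections).
= 22 + 18 - 2 = 38

38


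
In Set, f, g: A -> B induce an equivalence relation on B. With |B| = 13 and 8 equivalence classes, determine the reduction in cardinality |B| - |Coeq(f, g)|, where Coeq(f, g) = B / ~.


The coequalizer Coeq(f, g) = B / ~ has one element per equivalence class.
|B| = 13, |Coeq(f, g)| = 8.
|B| - |Coeq(f, g)| = 13 - 8 = 5.

5


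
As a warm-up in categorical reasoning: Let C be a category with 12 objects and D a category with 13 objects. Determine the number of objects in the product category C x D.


The product category C x D has objects that are pairs (c, d).
Number of pairs = |Ob(C)| * |Ob(D)| = 12 * 13 = 156

156


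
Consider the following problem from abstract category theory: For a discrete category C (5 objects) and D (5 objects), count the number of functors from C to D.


A functor from a discrete category C to D is determined by
where each object maps. Each of the 5 objects of C can map
to any of the 5 objects of D independently.
Number of functors = 5^5 = 3125

3125


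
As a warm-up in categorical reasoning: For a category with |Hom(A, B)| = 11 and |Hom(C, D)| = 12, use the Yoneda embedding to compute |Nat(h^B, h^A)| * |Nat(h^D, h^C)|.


By the Yoneda lemma, Nat(h^B, h^A) is isomorphic to Hom(A, B),
so |Nat(h^B, h^A)| = |Hom(A, B)| and |Nat(h^D, h^C)| = |Hom(C, D)|.
|Hom(A, B)| = 11, |Hom(C, D)| = 12.
|Nat(h^B, h^A) x Nat(h^D, h^C)| = 11 * 12 = 132

132


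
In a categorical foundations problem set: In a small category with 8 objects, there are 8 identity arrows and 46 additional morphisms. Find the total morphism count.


Each object has an identity morphism, giving 8 identities.
Adding the 46 non-identity morphisms:
Total = 8 + 46 = 54

54


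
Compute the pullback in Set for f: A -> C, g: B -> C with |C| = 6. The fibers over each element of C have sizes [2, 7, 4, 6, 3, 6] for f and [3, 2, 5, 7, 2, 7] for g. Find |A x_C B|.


The pullback A x_C B consists of pairs (a, b) with f(a) = g(b).
For each element c in C, the fiber product has |f^-1(c)| * |g^-1(c)| elements.
Summing over C: 2 * 3 + 7 * 2 + 4 * 5 + 6 * 7 + 3 * 2 + 6 * 7
= 6 + 14 + 20 + 42 + 6 + 42 = 130

130


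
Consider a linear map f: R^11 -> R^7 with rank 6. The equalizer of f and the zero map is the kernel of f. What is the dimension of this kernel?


The equalizer of f and the zero map is ker(f).
By the rank-nullity theorem: dim(ker(f)) = dim(domain) - rank(f).
dim(ker(f)) = 11 - 6 = 5

5


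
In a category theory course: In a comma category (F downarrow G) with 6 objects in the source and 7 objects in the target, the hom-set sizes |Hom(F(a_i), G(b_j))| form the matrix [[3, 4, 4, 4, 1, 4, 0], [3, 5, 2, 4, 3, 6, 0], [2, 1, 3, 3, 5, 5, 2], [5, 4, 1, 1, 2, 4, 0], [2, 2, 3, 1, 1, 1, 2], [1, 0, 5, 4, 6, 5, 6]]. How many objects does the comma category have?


Objects of (F downarrow G) are triples (a, b, h: F(a)->G(b)).
The count equals the sum of all entries in the hom-matrix.
sum(row 0) = 20
sum(row 1) = 23
sum(row 2) = 21
sum(row 3) = 17
sum(row 4) = 12
sum(row 5) = 27
Grand total = 120

120


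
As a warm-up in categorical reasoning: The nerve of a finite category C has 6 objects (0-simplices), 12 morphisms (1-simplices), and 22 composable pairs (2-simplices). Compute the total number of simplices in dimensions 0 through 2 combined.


The 2-skeleton of the nerve N(C) consists of simplices in dimensions 0, 1, 2:
  |N(C)_0| = 6 (objects)
  |N(C)_1| = 12 (morphisms)
  |N(C)_2| = 22 (composable pairs)
Total = 6 + 12 + 22 = 40

40


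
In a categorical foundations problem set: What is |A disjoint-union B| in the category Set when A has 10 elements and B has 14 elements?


In Set, the coproduct A + B is the disjoint union.
|A + B| = |A| + |B| = 10 + 14 = 24

24


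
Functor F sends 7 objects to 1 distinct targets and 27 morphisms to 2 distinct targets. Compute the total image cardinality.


The image of F consists of distinct objects and distinct morphisms.
|Im(F)| on objects = 1
|Im(F)| on morphisms = 2
Total image cardinality = 1 + 2 = 3

3
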